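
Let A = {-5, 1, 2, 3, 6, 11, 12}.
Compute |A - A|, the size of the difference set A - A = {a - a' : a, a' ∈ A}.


A - A = {a - a' : a, a' ∈ A}; |A| = 7.
Bounds: 2|A|-1 ≤ |A - A| ≤ |A|² - |A| + 1, i.e. 13 ≤ |A - A| ≤ 43.
Note: 0 ∈ A - A always (from a - a). The set is symmetric: if d ∈ A - A then -d ∈ A - A.
Enumerate nonzero differences d = a - a' with a > a' (then include -d):
Positive differences: {1, 2, 3, 4, 5, 6, 7, 8, 9, 10, 11, 16, 17}
Full difference set: {0} ∪ (positive diffs) ∪ (negative diffs).
|A - A| = 1 + 2·13 = 27 (matches direct enumeration: 27).

|A - A| = 27


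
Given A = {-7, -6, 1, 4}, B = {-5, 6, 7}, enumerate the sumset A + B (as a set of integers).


A + B = {a + b : a ∈ A, b ∈ B}.
Enumerate all |A|·|B| = 4·3 = 12 pairs (a, b) and collect distinct sums.
a = -7: -7+-5=-12, -7+6=-1, -7+7=0
a = -6: -6+-5=-11, -6+6=0, -6+7=1
a = 1: 1+-5=-4, 1+6=7, 1+7=8
a = 4: 4+-5=-1, 4+6=10, 4+7=11
Collecting distinct sums: A + B = {-12, -11, -4, -1, 0, 1, 7, 8, 10, 11}
|A + B| = 10

A + B = {-12, -11, -4, -1, 0, 1, 7, 8, 10, 11}


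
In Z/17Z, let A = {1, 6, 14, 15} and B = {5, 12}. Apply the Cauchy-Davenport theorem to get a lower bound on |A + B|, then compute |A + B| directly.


Cauchy-Davenport: |A + B| ≥ min(p, |A| + |B| - 1) for A, B nonempty in Z/pZ.
|A| = 4, |B| = 2, p = 17.
CD lower bound = min(17, 4 + 2 - 1) = min(17, 5) = 5.
Compute A + B mod 17 directly:
a = 1: 1+5=6, 1+12=13
a = 6: 6+5=11, 6+12=1
a = 14: 14+5=2, 14+12=9
a = 15: 15+5=3, 15+12=10
A + B = {1, 2, 3, 6, 9, 10, 11, 13}, so |A + B| = 8.
Verify: 8 ≥ 5? Yes ✓.

CD lower bound = 5, actual |A + B| = 8.


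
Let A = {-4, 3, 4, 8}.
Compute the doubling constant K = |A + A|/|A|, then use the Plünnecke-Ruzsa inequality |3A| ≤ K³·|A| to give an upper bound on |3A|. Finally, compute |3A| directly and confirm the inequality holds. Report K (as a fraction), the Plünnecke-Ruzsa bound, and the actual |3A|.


|A| = 4.
Step 1: Compute A + A by enumerating all 16 pairs.
A + A = {-8, -1, 0, 4, 6, 7, 8, 11, 12, 16}, so |A + A| = 10.
Step 2: Doubling constant K = |A + A|/|A| = 10/4 = 10/4 ≈ 2.5000.
Step 3: Plünnecke-Ruzsa gives |3A| ≤ K³·|A| = (2.5000)³ · 4 ≈ 62.5000.
Step 4: Compute 3A = A + A + A directly by enumerating all triples (a,b,c) ∈ A³; |3A| = 19.
Step 5: Check 19 ≤ 62.5000? Yes ✓.

K = 10/4, Plünnecke-Ruzsa bound K³|A| ≈ 62.5000, |3A| = 19, inequality holds.


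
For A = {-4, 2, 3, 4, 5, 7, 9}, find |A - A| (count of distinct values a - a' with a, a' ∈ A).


A - A = {a - a' : a, a' ∈ A}; |A| = 7.
Bounds: 2|A|-1 ≤ |A - A| ≤ |A|² - |A| + 1, i.e. 13 ≤ |A - A| ≤ 43.
Note: 0 ∈ A - A always (from a - a). The set is symmetric: if d ∈ A - A then -d ∈ A - A.
Enumerate nonzero differences d = a - a' with a > a' (then include -d):
Positive differences: {1, 2, 3, 4, 5, 6, 7, 8, 9, 11, 13}
Full difference set: {0} ∪ (positive diffs) ∪ (negative diffs).
|A - A| = 1 + 2·11 = 23 (matches direct enumeration: 23).

|A - A| = 23


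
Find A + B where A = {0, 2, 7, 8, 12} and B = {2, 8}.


A + B = {a + b : a ∈ A, b ∈ B}.
Enumerate all |A|·|B| = 5·2 = 10 pairs (a, b) and collect distinct sums.
a = 0: 0+2=2, 0+8=8
a = 2: 2+2=4, 2+8=10
a = 7: 7+2=9, 7+8=15
a = 8: 8+2=10, 8+8=16
a = 12: 12+2=14, 12+8=20
Collecting distinct sums: A + B = {2, 4, 8, 9, 10, 14, 15, 16, 20}
|A + B| = 9

A + B = {2, 4, 8, 9, 10, 14, 15, 16, 20}


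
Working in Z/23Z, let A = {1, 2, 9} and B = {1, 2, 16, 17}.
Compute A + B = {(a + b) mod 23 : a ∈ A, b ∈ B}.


Work in Z/23Z: reduce every sum a + b modulo 23.
Enumerate all 12 pairs:
a = 1: 1+1=2, 1+2=3, 1+16=17, 1+17=18
a = 2: 2+1=3, 2+2=4, 2+16=18, 2+17=19
a = 9: 9+1=10, 9+2=11, 9+16=2, 9+17=3
Distinct residues collected: {2, 3, 4, 10, 11, 17, 18, 19}
|A + B| = 8 (out of 23 total residues).

A + B = {2, 3, 4, 10, 11, 17, 18, 19}


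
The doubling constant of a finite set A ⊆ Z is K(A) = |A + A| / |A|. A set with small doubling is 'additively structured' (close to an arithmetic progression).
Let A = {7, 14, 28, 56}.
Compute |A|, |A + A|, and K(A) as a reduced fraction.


|A| = 4.
Compute A + A by enumerating all 16 pairs.
A + A = {14, 21, 28, 35, 42, 56, 63, 70, 84, 112}, so |A + A| = 10.
K = |A + A| / |A| = 10/4 = 5/2 ≈ 2.5000.
Reference: AP of size 4 gives K = 7/4 ≈ 1.7500; a fully generic set of size 4 gives K ≈ 2.5000.

|A| = 4, |A + A| = 10, K = 10/4 = 5/2.


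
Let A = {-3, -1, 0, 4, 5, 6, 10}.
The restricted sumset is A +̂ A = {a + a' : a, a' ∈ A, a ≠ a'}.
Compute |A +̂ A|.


Restricted sumset: A +̂ A = {a + a' : a ∈ A, a' ∈ A, a ≠ a'}.
Equivalently, take A + A and drop any sum 2a that is achievable ONLY as a + a for a ∈ A (i.e. sums representable only with equal summands).
Enumerate pairs (a, a') with a < a' (symmetric, so each unordered pair gives one sum; this covers all a ≠ a'):
  -3 + -1 = -4
  -3 + 0 = -3
  -3 + 4 = 1
  -3 + 5 = 2
  -3 + 6 = 3
  -3 + 10 = 7
  -1 + 0 = -1
  -1 + 4 = 3
  -1 + 5 = 4
  -1 + 6 = 5
  -1 + 10 = 9
  0 + 4 = 4
  0 + 5 = 5
  0 + 6 = 6
  0 + 10 = 10
  4 + 5 = 9
  4 + 6 = 10
  4 + 10 = 14
  5 + 6 = 11
  5 + 10 = 15
  6 + 10 = 16
Collected distinct sums: {-4, -3, -1, 1, 2, 3, 4, 5, 6, 7, 9, 10, 11, 14, 15, 16}
|A +̂ A| = 16
(Reference bound: |A +̂ A| ≥ 2|A| - 3 for |A| ≥ 2, with |A| = 7 giving ≥ 11.)

|A +̂ A| = 16


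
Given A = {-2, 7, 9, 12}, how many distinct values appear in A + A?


A + A = {a + a' : a, a' ∈ A}; |A| = 4.
General bounds: 2|A| - 1 ≤ |A + A| ≤ |A|(|A|+1)/2, i.e. 7 ≤ |A + A| ≤ 10.
Lower bound 2|A|-1 is attained iff A is an arithmetic progression.
Enumerate sums a + a' for a ≤ a' (symmetric, so this suffices):
a = -2: -2+-2=-4, -2+7=5, -2+9=7, -2+12=10
a = 7: 7+7=14, 7+9=16, 7+12=19
a = 9: 9+9=18, 9+12=21
a = 12: 12+12=24
Distinct sums: {-4, 5, 7, 10, 14, 16, 18, 19, 21, 24}
|A + A| = 10

|A + A| = 10


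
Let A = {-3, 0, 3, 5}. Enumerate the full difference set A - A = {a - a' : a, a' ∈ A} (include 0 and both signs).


A - A = {a - a' : a, a' ∈ A}.
Compute a - a' for each ordered pair (a, a'):
a = -3: -3--3=0, -3-0=-3, -3-3=-6, -3-5=-8
a = 0: 0--3=3, 0-0=0, 0-3=-3, 0-5=-5
a = 3: 3--3=6, 3-0=3, 3-3=0, 3-5=-2
a = 5: 5--3=8, 5-0=5, 5-3=2, 5-5=0
Collecting distinct values (and noting 0 appears from a-a):
A - A = {-8, -6, -5, -3, -2, 0, 2, 3, 5, 6, 8}
|A - A| = 11

A - A = {-8, -6, -5, -3, -2, 0, 2, 3, 5, 6, 8}


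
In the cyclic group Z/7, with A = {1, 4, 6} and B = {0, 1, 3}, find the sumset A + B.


Work in Z/7Z: reduce every sum a + b modulo 7.
Enumerate all 9 pairs:
a = 1: 1+0=1, 1+1=2, 1+3=4
a = 4: 4+0=4, 4+1=5, 4+3=0
a = 6: 6+0=6, 6+1=0, 6+3=2
Distinct residues collected: {0, 1, 2, 4, 5, 6}
|A + B| = 6 (out of 7 total residues).

A + B = {0, 1, 2, 4, 5, 6}


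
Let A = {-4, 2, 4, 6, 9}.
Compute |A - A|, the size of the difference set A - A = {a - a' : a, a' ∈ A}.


A - A = {a - a' : a, a' ∈ A}; |A| = 5.
Bounds: 2|A|-1 ≤ |A - A| ≤ |A|² - |A| + 1, i.e. 9 ≤ |A - A| ≤ 21.
Note: 0 ∈ A - A always (from a - a). The set is symmetric: if d ∈ A - A then -d ∈ A - A.
Enumerate nonzero differences d = a - a' with a > a' (then include -d):
Positive differences: {2, 3, 4, 5, 6, 7, 8, 10, 13}
Full difference set: {0} ∪ (positive diffs) ∪ (negative diffs).
|A - A| = 1 + 2·9 = 19 (matches direct enumeration: 19).

|A - A| = 19


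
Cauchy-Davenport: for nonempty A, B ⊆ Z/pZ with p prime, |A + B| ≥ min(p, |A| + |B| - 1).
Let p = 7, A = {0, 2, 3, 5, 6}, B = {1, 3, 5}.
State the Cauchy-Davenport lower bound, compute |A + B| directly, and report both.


Cauchy-Davenport: |A + B| ≥ min(p, |A| + |B| - 1) for A, B nonempty in Z/pZ.
|A| = 5, |B| = 3, p = 7.
CD lower bound = min(7, 5 + 3 - 1) = min(7, 7) = 7.
Compute A + B mod 7 directly:
a = 0: 0+1=1, 0+3=3, 0+5=5
a = 2: 2+1=3, 2+3=5, 2+5=0
a = 3: 3+1=4, 3+3=6, 3+5=1
a = 5: 5+1=6, 5+3=1, 5+5=3
a = 6: 6+1=0, 6+3=2, 6+5=4
A + B = {0, 1, 2, 3, 4, 5, 6}, so |A + B| = 7.
Verify: 7 ≥ 7? Yes ✓.

CD lower bound = 7, actual |A + B| = 7.


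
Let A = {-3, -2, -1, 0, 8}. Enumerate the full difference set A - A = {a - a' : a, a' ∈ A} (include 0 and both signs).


A - A = {a - a' : a, a' ∈ A}.
Compute a - a' for each ordered pair (a, a'):
a = -3: -3--3=0, -3--2=-1, -3--1=-2, -3-0=-3, -3-8=-11
a = -2: -2--3=1, -2--2=0, -2--1=-1, -2-0=-2, -2-8=-10
a = -1: -1--3=2, -1--2=1, -1--1=0, -1-0=-1, -1-8=-9
a = 0: 0--3=3, 0--2=2, 0--1=1, 0-0=0, 0-8=-8
a = 8: 8--3=11, 8--2=10, 8--1=9, 8-0=8, 8-8=0
Collecting distinct values (and noting 0 appears from a-a):
A - A = {-11, -10, -9, -8, -3, -2, -1, 0, 1, 2, 3, 8, 9, 10, 11}
|A - A| = 15

A - A = {-11, -10, -9, -8, -3, -2, -1, 0, 1, 2, 3, 8, 9, 10, 11}


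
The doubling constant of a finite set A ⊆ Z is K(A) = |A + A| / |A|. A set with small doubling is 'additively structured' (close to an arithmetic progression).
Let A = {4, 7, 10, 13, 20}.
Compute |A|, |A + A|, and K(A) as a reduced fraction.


|A| = 5.
Compute A + A by enumerating all 25 pairs.
A + A = {8, 11, 14, 17, 20, 23, 24, 26, 27, 30, 33, 40}, so |A + A| = 12.
K = |A + A| / |A| = 12/5 (already in lowest terms) ≈ 2.4000.
Reference: AP of size 5 gives K = 9/5 ≈ 1.8000; a fully generic set of size 5 gives K ≈ 3.0000.

|A| = 5, |A + A| = 12, K = 12/5.


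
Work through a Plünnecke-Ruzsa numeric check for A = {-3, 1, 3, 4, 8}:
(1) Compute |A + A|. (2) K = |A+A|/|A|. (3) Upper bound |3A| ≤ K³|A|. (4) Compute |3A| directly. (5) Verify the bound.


|A| = 5.
Step 1: Compute A + A by enumerating all 25 pairs.
A + A = {-6, -2, 0, 1, 2, 4, 5, 6, 7, 8, 9, 11, 12, 16}, so |A + A| = 14.
Step 2: Doubling constant K = |A + A|/|A| = 14/5 = 14/5 ≈ 2.8000.
Step 3: Plünnecke-Ruzsa gives |3A| ≤ K³·|A| = (2.8000)³ · 5 ≈ 109.7600.
Step 4: Compute 3A = A + A + A directly by enumerating all triples (a,b,c) ∈ A³; |3A| = 25.
Step 5: Check 25 ≤ 109.7600? Yes ✓.

K = 14/5, Plünnecke-Ruzsa bound K³|A| ≈ 109.7600, |3A| = 25, inequality holds.


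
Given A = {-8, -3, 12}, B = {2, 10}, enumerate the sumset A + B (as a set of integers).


A + B = {a + b : a ∈ A, b ∈ B}.
Enumerate all |A|·|B| = 3·2 = 6 pairs (a, b) and collect distinct sums.
a = -8: -8+2=-6, -8+10=2
a = -3: -3+2=-1, -3+10=7
a = 12: 12+2=14, 12+10=22
Collecting distinct sums: A + B = {-6, -1, 2, 7, 14, 22}
|A + B| = 6

A + B = {-6, -1, 2, 7, 14, 22}


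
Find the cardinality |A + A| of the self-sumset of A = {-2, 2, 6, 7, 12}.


A + A = {a + a' : a, a' ∈ A}; |A| = 5.
General bounds: 2|A| - 1 ≤ |A + A| ≤ |A|(|A|+1)/2, i.e. 9 ≤ |A + A| ≤ 15.
Lower bound 2|A|-1 is attained iff A is an arithmetic progression.
Enumerate sums a + a' for a ≤ a' (symmetric, so this suffices):
a = -2: -2+-2=-4, -2+2=0, -2+6=4, -2+7=5, -2+12=10
a = 2: 2+2=4, 2+6=8, 2+7=9, 2+12=14
a = 6: 6+6=12, 6+7=13, 6+12=18
a = 7: 7+7=14, 7+12=19
a = 12: 12+12=24
Distinct sums: {-4, 0, 4, 5, 8, 9, 10, 12, 13, 14, 18, 19, 24}
|A + A| = 13

|A + A| = 13


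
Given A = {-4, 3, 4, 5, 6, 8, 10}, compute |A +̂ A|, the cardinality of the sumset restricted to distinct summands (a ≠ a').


Restricted sumset: A +̂ A = {a + a' : a ∈ A, a' ∈ A, a ≠ a'}.
Equivalently, take A + A and drop any sum 2a that is achievable ONLY as a + a for a ∈ A (i.e. sums representable only with equal summands).
Enumerate pairs (a, a') with a < a' (symmetric, so each unordered pair gives one sum; this covers all a ≠ a'):
  -4 + 3 = -1
  -4 + 4 = 0
  -4 + 5 = 1
  -4 + 6 = 2
  -4 + 8 = 4
  -4 + 10 = 6
  3 + 4 = 7
  3 + 5 = 8
  3 + 6 = 9
  3 + 8 = 11
  3 + 10 = 13
  4 + 5 = 9
  4 + 6 = 10
  4 + 8 = 12
  4 + 10 = 14
  5 + 6 = 11
  5 + 8 = 13
  5 + 10 = 15
  6 + 8 = 14
  6 + 10 = 16
  8 + 10 = 18
Collected distinct sums: {-1, 0, 1, 2, 4, 6, 7, 8, 9, 10, 11, 12, 13, 14, 15, 16, 18}
|A +̂ A| = 17
(Reference bound: |A +̂ A| ≥ 2|A| - 3 for |A| ≥ 2, with |A| = 7 giving ≥ 11.)

|A +̂ A| = 17


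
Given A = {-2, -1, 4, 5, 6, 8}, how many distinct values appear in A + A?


A + A = {a + a' : a, a' ∈ A}; |A| = 6.
General bounds: 2|A| - 1 ≤ |A + A| ≤ |A|(|A|+1)/2, i.e. 11 ≤ |A + A| ≤ 21.
Lower bound 2|A|-1 is attained iff A is an arithmetic progression.
Enumerate sums a + a' for a ≤ a' (symmetric, so this suffices):
a = -2: -2+-2=-4, -2+-1=-3, -2+4=2, -2+5=3, -2+6=4, -2+8=6
a = -1: -1+-1=-2, -1+4=3, -1+5=4, -1+6=5, -1+8=7
a = 4: 4+4=8, 4+5=9, 4+6=10, 4+8=12
a = 5: 5+5=10, 5+6=11, 5+8=13
a = 6: 6+6=12, 6+8=14
a = 8: 8+8=16
Distinct sums: {-4, -3, -2, 2, 3, 4, 5, 6, 7, 8, 9, 10, 11, 12, 13, 14, 16}
|A + A| = 17

|A + A| = 17


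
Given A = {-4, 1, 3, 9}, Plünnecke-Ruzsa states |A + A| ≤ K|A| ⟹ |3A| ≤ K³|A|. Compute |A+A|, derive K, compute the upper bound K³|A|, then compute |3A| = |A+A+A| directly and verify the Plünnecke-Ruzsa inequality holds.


|A| = 4.
Step 1: Compute A + A by enumerating all 16 pairs.
A + A = {-8, -3, -1, 2, 4, 5, 6, 10, 12, 18}, so |A + A| = 10.
Step 2: Doubling constant K = |A + A|/|A| = 10/4 = 10/4 ≈ 2.5000.
Step 3: Plünnecke-Ruzsa gives |3A| ≤ K³·|A| = (2.5000)³ · 4 ≈ 62.5000.
Step 4: Compute 3A = A + A + A directly by enumerating all triples (a,b,c) ∈ A³; |3A| = 20.
Step 5: Check 20 ≤ 62.5000? Yes ✓.

K = 10/4, Plünnecke-Ruzsa bound K³|A| ≈ 62.5000, |3A| = 20, inequality holds.


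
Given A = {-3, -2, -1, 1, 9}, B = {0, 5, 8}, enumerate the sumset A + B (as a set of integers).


A + B = {a + b : a ∈ A, b ∈ B}.
Enumerate all |A|·|B| = 5·3 = 15 pairs (a, b) and collect distinct sums.
a = -3: -3+0=-3, -3+5=2, -3+8=5
a = -2: -2+0=-2, -2+5=3, -2+8=6
a = -1: -1+0=-1, -1+5=4, -1+8=7
a = 1: 1+0=1, 1+5=6, 1+8=9
a = 9: 9+0=9, 9+5=14, 9+8=17
Collecting distinct sums: A + B = {-3, -2, -1, 1, 2, 3, 4, 5, 6, 7, 9, 14, 17}
|A + B| = 13

A + B = {-3, -2, -1, 1, 2, 3, 4, 5, 6, 7, 9, 14, 17}


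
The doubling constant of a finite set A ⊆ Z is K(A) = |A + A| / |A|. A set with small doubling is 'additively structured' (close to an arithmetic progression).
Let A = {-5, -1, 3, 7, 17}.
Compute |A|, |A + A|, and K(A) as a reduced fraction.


|A| = 5.
Compute A + A by enumerating all 25 pairs.
A + A = {-10, -6, -2, 2, 6, 10, 12, 14, 16, 20, 24, 34}, so |A + A| = 12.
K = |A + A| / |A| = 12/5 (already in lowest terms) ≈ 2.4000.
Reference: AP of size 5 gives K = 9/5 ≈ 1.8000; a fully generic set of size 5 gives K ≈ 3.0000.

|A| = 5, |A + A| = 12, K = 12/5.


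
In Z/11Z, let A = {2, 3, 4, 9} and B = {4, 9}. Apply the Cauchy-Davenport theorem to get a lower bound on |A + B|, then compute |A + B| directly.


Cauchy-Davenport: |A + B| ≥ min(p, |A| + |B| - 1) for A, B nonempty in Z/pZ.
|A| = 4, |B| = 2, p = 11.
CD lower bound = min(11, 4 + 2 - 1) = min(11, 5) = 5.
Compute A + B mod 11 directly:
a = 2: 2+4=6, 2+9=0
a = 3: 3+4=7, 3+9=1
a = 4: 4+4=8, 4+9=2
a = 9: 9+4=2, 9+9=7
A + B = {0, 1, 2, 6, 7, 8}, so |A + B| = 6.
Verify: 6 ≥ 5? Yes ✓.

CD lower bound = 5, actual |A + B| = 6.


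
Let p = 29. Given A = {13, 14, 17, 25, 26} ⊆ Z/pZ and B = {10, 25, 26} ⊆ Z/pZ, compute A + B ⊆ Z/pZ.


Work in Z/29Z: reduce every sum a + b modulo 29.
Enumerate all 15 pairs:
a = 13: 13+10=23, 13+25=9, 13+26=10
a = 14: 14+10=24, 14+25=10, 14+26=11
a = 17: 17+10=27, 17+25=13, 17+26=14
a = 25: 25+10=6, 25+25=21, 25+26=22
a = 26: 26+10=7, 26+25=22, 26+26=23
Distinct residues collected: {6, 7, 9, 10, 11, 13, 14, 21, 22, 23, 24, 27}
|A + B| = 12 (out of 29 total residues).

A + B = {6, 7, 9, 10, 11, 13, 14, 21, 22, 23, 24, 27}


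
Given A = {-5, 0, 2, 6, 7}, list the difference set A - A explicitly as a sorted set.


A - A = {a - a' : a, a' ∈ A}.
Compute a - a' for each ordered pair (a, a'):
a = -5: -5--5=0, -5-0=-5, -5-2=-7, -5-6=-11, -5-7=-12
a = 0: 0--5=5, 0-0=0, 0-2=-2, 0-6=-6, 0-7=-7
a = 2: 2--5=7, 2-0=2, 2-2=0, 2-6=-4, 2-7=-5
a = 6: 6--5=11, 6-0=6, 6-2=4, 6-6=0, 6-7=-1
a = 7: 7--5=12, 7-0=7, 7-2=5, 7-6=1, 7-7=0
Collecting distinct values (and noting 0 appears from a-a):
A - A = {-12, -11, -7, -6, -5, -4, -2, -1, 0, 1, 2, 4, 5, 6, 7, 11, 12}
|A - A| = 17

A - A = {-12, -11, -7, -6, -5, -4, -2, -1, 0, 1, 2, 4, 5, 6, 7, 11, 12}


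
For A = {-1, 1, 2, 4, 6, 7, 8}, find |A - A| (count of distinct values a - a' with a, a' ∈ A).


A - A = {a - a' : a, a' ∈ A}; |A| = 7.
Bounds: 2|A|-1 ≤ |A - A| ≤ |A|² - |A| + 1, i.e. 13 ≤ |A - A| ≤ 43.
Note: 0 ∈ A - A always (from a - a). The set is symmetric: if d ∈ A - A then -d ∈ A - A.
Enumerate nonzero differences d = a - a' with a > a' (then include -d):
Positive differences: {1, 2, 3, 4, 5, 6, 7, 8, 9}
Full difference set: {0} ∪ (positive diffs) ∪ (negative diffs).
|A - A| = 1 + 2·9 = 19 (matches direct enumeration: 19).

|A - A| = 19


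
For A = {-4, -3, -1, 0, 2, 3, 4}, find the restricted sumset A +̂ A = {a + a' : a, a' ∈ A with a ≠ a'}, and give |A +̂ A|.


Restricted sumset: A +̂ A = {a + a' : a ∈ A, a' ∈ A, a ≠ a'}.
Equivalently, take A + A and drop any sum 2a that is achievable ONLY as a + a for a ∈ A (i.e. sums representable only with equal summands).
Enumerate pairs (a, a') with a < a' (symmetric, so each unordered pair gives one sum; this covers all a ≠ a'):
  -4 + -3 = -7
  -4 + -1 = -5
  -4 + 0 = -4
  -4 + 2 = -2
  -4 + 3 = -1
  -4 + 4 = 0
  -3 + -1 = -4
  -3 + 0 = -3
  -3 + 2 = -1
  -3 + 3 = 0
  -3 + 4 = 1
  -1 + 0 = -1
  -1 + 2 = 1
  -1 + 3 = 2
  -1 + 4 = 3
  0 + 2 = 2
  0 + 3 = 3
  0 + 4 = 4
  2 + 3 = 5
  2 + 4 = 6
  3 + 4 = 7
Collected distinct sums: {-7, -5, -4, -3, -2, -1, 0, 1, 2, 3, 4, 5, 6, 7}
|A +̂ A| = 14
(Reference bound: |A +̂ A| ≥ 2|A| - 3 for |A| ≥ 2, with |A| = 7 giving ≥ 11.)

|A +̂ A| = 14


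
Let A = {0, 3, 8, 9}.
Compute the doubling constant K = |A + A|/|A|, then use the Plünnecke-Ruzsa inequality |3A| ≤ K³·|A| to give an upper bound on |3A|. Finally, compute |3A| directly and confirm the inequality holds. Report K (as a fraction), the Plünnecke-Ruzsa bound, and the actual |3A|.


|A| = 4.
Step 1: Compute A + A by enumerating all 16 pairs.
A + A = {0, 3, 6, 8, 9, 11, 12, 16, 17, 18}, so |A + A| = 10.
Step 2: Doubling constant K = |A + A|/|A| = 10/4 = 10/4 ≈ 2.5000.
Step 3: Plünnecke-Ruzsa gives |3A| ≤ K³·|A| = (2.5000)³ · 4 ≈ 62.5000.
Step 4: Compute 3A = A + A + A directly by enumerating all triples (a,b,c) ∈ A³; |3A| = 19.
Step 5: Check 19 ≤ 62.5000? Yes ✓.

K = 10/4, Plünnecke-Ruzsa bound K³|A| ≈ 62.5000, |3A| = 19, inequality holds.


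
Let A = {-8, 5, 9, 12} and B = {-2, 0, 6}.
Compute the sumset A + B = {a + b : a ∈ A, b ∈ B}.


A + B = {a + b : a ∈ A, b ∈ B}.
Enumerate all |A|·|B| = 4·3 = 12 pairs (a, b) and collect distinct sums.
a = -8: -8+-2=-10, -8+0=-8, -8+6=-2
a = 5: 5+-2=3, 5+0=5, 5+6=11
a = 9: 9+-2=7, 9+0=9, 9+6=15
a = 12: 12+-2=10, 12+0=12, 12+6=18
Collecting distinct sums: A + B = {-10, -8, -2, 3, 5, 7, 9, 10, 11, 12, 15, 18}
|A + B| = 12

A + B = {-10, -8, -2, 3, 5, 7, 9, 10, 11, 12, 15, 18}


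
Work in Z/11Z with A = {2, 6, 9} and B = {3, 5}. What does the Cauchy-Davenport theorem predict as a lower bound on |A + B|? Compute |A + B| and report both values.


Cauchy-Davenport: |A + B| ≥ min(p, |A| + |B| - 1) for A, B nonempty in Z/pZ.
|A| = 3, |B| = 2, p = 11.
CD lower bound = min(11, 3 + 2 - 1) = min(11, 4) = 4.
Compute A + B mod 11 directly:
a = 2: 2+3=5, 2+5=7
a = 6: 6+3=9, 6+5=0
a = 9: 9+3=1, 9+5=3
A + B = {0, 1, 3, 5, 7, 9}, so |A + B| = 6.
Verify: 6 ≥ 4? Yes ✓.

CD lower bound = 4, actual |A + B| = 6.


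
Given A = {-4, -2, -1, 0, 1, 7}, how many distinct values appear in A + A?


A + A = {a + a' : a, a' ∈ A}; |A| = 6.
General bounds: 2|A| - 1 ≤ |A + A| ≤ |A|(|A|+1)/2, i.e. 11 ≤ |A + A| ≤ 21.
Lower bound 2|A|-1 is attained iff A is an arithmetic progression.
Enumerate sums a + a' for a ≤ a' (symmetric, so this suffices):
a = -4: -4+-4=-8, -4+-2=-6, -4+-1=-5, -4+0=-4, -4+1=-3, -4+7=3
a = -2: -2+-2=-4, -2+-1=-3, -2+0=-2, -2+1=-1, -2+7=5
a = -1: -1+-1=-2, -1+0=-1, -1+1=0, -1+7=6
a = 0: 0+0=0, 0+1=1, 0+7=7
a = 1: 1+1=2, 1+7=8
a = 7: 7+7=14
Distinct sums: {-8, -6, -5, -4, -3, -2, -1, 0, 1, 2, 3, 5, 6, 7, 8, 14}
|A + A| = 16

|A + A| = 16


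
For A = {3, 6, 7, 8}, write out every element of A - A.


A - A = {a - a' : a, a' ∈ A}.
Compute a - a' for each ordered pair (a, a'):
a = 3: 3-3=0, 3-6=-3, 3-7=-4, 3-8=-5
a = 6: 6-3=3, 6-6=0, 6-7=-1, 6-8=-2
a = 7: 7-3=4, 7-6=1, 7-7=0, 7-8=-1
a = 8: 8-3=5, 8-6=2, 8-7=1, 8-8=0
Collecting distinct values (and noting 0 appears from a-a):
A - A = {-5, -4, -3, -2, -1, 0, 1, 2, 3, 4, 5}
|A - A| = 11

A - A = {-5, -4, -3, -2, -1, 0, 1, 2, 3, 4, 5}


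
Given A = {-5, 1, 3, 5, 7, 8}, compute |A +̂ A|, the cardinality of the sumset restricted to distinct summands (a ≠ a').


Restricted sumset: A +̂ A = {a + a' : a ∈ A, a' ∈ A, a ≠ a'}.
Equivalently, take A + A and drop any sum 2a that is achievable ONLY as a + a for a ∈ A (i.e. sums representable only with equal summands).
Enumerate pairs (a, a') with a < a' (symmetric, so each unordered pair gives one sum; this covers all a ≠ a'):
  -5 + 1 = -4
  -5 + 3 = -2
  -5 + 5 = 0
  -5 + 7 = 2
  -5 + 8 = 3
  1 + 3 = 4
  1 + 5 = 6
  1 + 7 = 8
  1 + 8 = 9
  3 + 5 = 8
  3 + 7 = 10
  3 + 8 = 11
  5 + 7 = 12
  5 + 8 = 13
  7 + 8 = 15
Collected distinct sums: {-4, -2, 0, 2, 3, 4, 6, 8, 9, 10, 11, 12, 13, 15}
|A +̂ A| = 14
(Reference bound: |A +̂ A| ≥ 2|A| - 3 for |A| ≥ 2, with |A| = 6 giving ≥ 9.)

|A +̂ A| = 14


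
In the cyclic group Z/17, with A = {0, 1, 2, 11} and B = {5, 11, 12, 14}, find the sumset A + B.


Work in Z/17Z: reduce every sum a + b modulo 17.
Enumerate all 16 pairs:
a = 0: 0+5=5, 0+11=11, 0+12=12, 0+14=14
a = 1: 1+5=6, 1+11=12, 1+12=13, 1+14=15
a = 2: 2+5=7, 2+11=13, 2+12=14, 2+14=16
a = 11: 11+5=16, 11+11=5, 11+12=6, 11+14=8
Distinct residues collected: {5, 6, 7, 8, 11, 12, 13, 14, 15, 16}
|A + B| = 10 (out of 17 total residues).

A + B = {5, 6, 7, 8, 11, 12, 13, 14, 15, 16}


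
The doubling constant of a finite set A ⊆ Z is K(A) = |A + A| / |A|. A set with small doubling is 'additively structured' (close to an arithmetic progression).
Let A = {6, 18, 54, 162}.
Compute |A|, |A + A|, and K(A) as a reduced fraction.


|A| = 4.
Compute A + A by enumerating all 16 pairs.
A + A = {12, 24, 36, 60, 72, 108, 168, 180, 216, 324}, so |A + A| = 10.
K = |A + A| / |A| = 10/4 = 5/2 ≈ 2.5000.
Reference: AP of size 4 gives K = 7/4 ≈ 1.7500; a fully generic set of size 4 gives K ≈ 2.5000.

|A| = 4, |A + A| = 10, K = 10/4 = 5/2.


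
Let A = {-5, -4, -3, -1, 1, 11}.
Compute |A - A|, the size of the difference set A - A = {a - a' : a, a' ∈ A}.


A - A = {a - a' : a, a' ∈ A}; |A| = 6.
Bounds: 2|A|-1 ≤ |A - A| ≤ |A|² - |A| + 1, i.e. 11 ≤ |A - A| ≤ 31.
Note: 0 ∈ A - A always (from a - a). The set is symmetric: if d ∈ A - A then -d ∈ A - A.
Enumerate nonzero differences d = a - a' with a > a' (then include -d):
Positive differences: {1, 2, 3, 4, 5, 6, 10, 12, 14, 15, 16}
Full difference set: {0} ∪ (positive diffs) ∪ (negative diffs).
|A - A| = 1 + 2·11 = 23 (matches direct enumeration: 23).

|A - A| = 23


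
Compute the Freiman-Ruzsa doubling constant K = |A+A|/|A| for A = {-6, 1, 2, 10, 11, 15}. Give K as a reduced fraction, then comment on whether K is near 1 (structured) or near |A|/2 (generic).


|A| = 6.
Compute A + A by enumerating all 36 pairs.
A + A = {-12, -5, -4, 2, 3, 4, 5, 9, 11, 12, 13, 16, 17, 20, 21, 22, 25, 26, 30}, so |A + A| = 19.
K = |A + A| / |A| = 19/6 (already in lowest terms) ≈ 3.1667.
Reference: AP of size 6 gives K = 11/6 ≈ 1.8333; a fully generic set of size 6 gives K ≈ 3.5000.

|A| = 6, |A + A| = 19, K = 19/6.


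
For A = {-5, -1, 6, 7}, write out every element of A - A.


A - A = {a - a' : a, a' ∈ A}.
Compute a - a' for each ordered pair (a, a'):
a = -5: -5--5=0, -5--1=-4, -5-6=-11, -5-7=-12
a = -1: -1--5=4, -1--1=0, -1-6=-7, -1-7=-8
a = 6: 6--5=11, 6--1=7, 6-6=0, 6-7=-1
a = 7: 7--5=12, 7--1=8, 7-6=1, 7-7=0
Collecting distinct values (and noting 0 appears from a-a):
A - A = {-12, -11, -8, -7, -4, -1, 0, 1, 4, 7, 8, 11, 12}
|A - A| = 13

A - A = {-12, -11, -8, -7, -4, -1, 0, 1, 4, 7, 8, 11, 12}


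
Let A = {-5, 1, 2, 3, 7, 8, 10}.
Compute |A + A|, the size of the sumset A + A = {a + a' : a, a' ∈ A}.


A + A = {a + a' : a, a' ∈ A}; |A| = 7.
General bounds: 2|A| - 1 ≤ |A + A| ≤ |A|(|A|+1)/2, i.e. 13 ≤ |A + A| ≤ 28.
Lower bound 2|A|-1 is attained iff A is an arithmetic progression.
Enumerate sums a + a' for a ≤ a' (symmetric, so this suffices):
a = -5: -5+-5=-10, -5+1=-4, -5+2=-3, -5+3=-2, -5+7=2, -5+8=3, -5+10=5
a = 1: 1+1=2, 1+2=3, 1+3=4, 1+7=8, 1+8=9, 1+10=11
a = 2: 2+2=4, 2+3=5, 2+7=9, 2+8=10, 2+10=12
a = 3: 3+3=6, 3+7=10, 3+8=11, 3+10=13
a = 7: 7+7=14, 7+8=15, 7+10=17
a = 8: 8+8=16, 8+10=18
a = 10: 10+10=20
Distinct sums: {-10, -4, -3, -2, 2, 3, 4, 5, 6, 8, 9, 10, 11, 12, 13, 14, 15, 16, 17, 18, 20}
|A + A| = 21

|A + A| = 21


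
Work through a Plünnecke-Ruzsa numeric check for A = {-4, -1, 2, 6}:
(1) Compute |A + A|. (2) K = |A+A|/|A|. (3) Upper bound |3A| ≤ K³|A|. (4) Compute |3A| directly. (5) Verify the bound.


|A| = 4.
Step 1: Compute A + A by enumerating all 16 pairs.
A + A = {-8, -5, -2, 1, 2, 4, 5, 8, 12}, so |A + A| = 9.
Step 2: Doubling constant K = |A + A|/|A| = 9/4 = 9/4 ≈ 2.2500.
Step 3: Plünnecke-Ruzsa gives |3A| ≤ K³·|A| = (2.2500)³ · 4 ≈ 45.5625.
Step 4: Compute 3A = A + A + A directly by enumerating all triples (a,b,c) ∈ A³; |3A| = 16.
Step 5: Check 16 ≤ 45.5625? Yes ✓.

K = 9/4, Plünnecke-Ruzsa bound K³|A| ≈ 45.5625, |3A| = 16, inequality holds.


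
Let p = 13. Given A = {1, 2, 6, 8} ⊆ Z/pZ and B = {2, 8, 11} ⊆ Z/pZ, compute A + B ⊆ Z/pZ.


Work in Z/13Z: reduce every sum a + b modulo 13.
Enumerate all 12 pairs:
a = 1: 1+2=3, 1+8=9, 1+11=12
a = 2: 2+2=4, 2+8=10, 2+11=0
a = 6: 6+2=8, 6+8=1, 6+11=4
a = 8: 8+2=10, 8+8=3, 8+11=6
Distinct residues collected: {0, 1, 3, 4, 6, 8, 9, 10, 12}
|A + B| = 9 (out of 13 total residues).

A + B = {0, 1, 3, 4, 6, 8, 9, 10, 12}


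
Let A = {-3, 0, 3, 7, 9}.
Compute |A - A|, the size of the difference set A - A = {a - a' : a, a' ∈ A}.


A - A = {a - a' : a, a' ∈ A}; |A| = 5.
Bounds: 2|A|-1 ≤ |A - A| ≤ |A|² - |A| + 1, i.e. 9 ≤ |A - A| ≤ 21.
Note: 0 ∈ A - A always (from a - a). The set is symmetric: if d ∈ A - A then -d ∈ A - A.
Enumerate nonzero differences d = a - a' with a > a' (then include -d):
Positive differences: {2, 3, 4, 6, 7, 9, 10, 12}
Full difference set: {0} ∪ (positive diffs) ∪ (negative diffs).
|A - A| = 1 + 2·8 = 17 (matches direct enumeration: 17).

|A - A| = 17


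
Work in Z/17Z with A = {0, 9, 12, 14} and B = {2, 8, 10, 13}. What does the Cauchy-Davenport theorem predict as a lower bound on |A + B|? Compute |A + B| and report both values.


Cauchy-Davenport: |A + B| ≥ min(p, |A| + |B| - 1) for A, B nonempty in Z/pZ.
|A| = 4, |B| = 4, p = 17.
CD lower bound = min(17, 4 + 4 - 1) = min(17, 7) = 7.
Compute A + B mod 17 directly:
a = 0: 0+2=2, 0+8=8, 0+10=10, 0+13=13
a = 9: 9+2=11, 9+8=0, 9+10=2, 9+13=5
a = 12: 12+2=14, 12+8=3, 12+10=5, 12+13=8
a = 14: 14+2=16, 14+8=5, 14+10=7, 14+13=10
A + B = {0, 2, 3, 5, 7, 8, 10, 11, 13, 14, 16}, so |A + B| = 11.
Verify: 11 ≥ 7? Yes ✓.

CD lower bound = 7, actual |A + B| = 11.


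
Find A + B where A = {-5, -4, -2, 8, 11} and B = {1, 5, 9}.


A + B = {a + b : a ∈ A, b ∈ B}.
Enumerate all |A|·|B| = 5·3 = 15 pairs (a, b) and collect distinct sums.
a = -5: -5+1=-4, -5+5=0, -5+9=4
a = -4: -4+1=-3, -4+5=1, -4+9=5
a = -2: -2+1=-1, -2+5=3, -2+9=7
a = 8: 8+1=9, 8+5=13, 8+9=17
a = 11: 11+1=12, 11+5=16, 11+9=20
Collecting distinct sums: A + B = {-4, -3, -1, 0, 1, 3, 4, 5, 7, 9, 12, 13, 16, 17, 20}
|A + B| = 15

A + B = {-4, -3, -1, 0, 1, 3, 4, 5, 7, 9, 12, 13, 16, 17, 20}


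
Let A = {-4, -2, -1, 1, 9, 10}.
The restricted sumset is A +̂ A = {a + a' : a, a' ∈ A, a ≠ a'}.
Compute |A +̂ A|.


Restricted sumset: A +̂ A = {a + a' : a ∈ A, a' ∈ A, a ≠ a'}.
Equivalently, take A + A and drop any sum 2a that is achievable ONLY as a + a for a ∈ A (i.e. sums representable only with equal summands).
Enumerate pairs (a, a') with a < a' (symmetric, so each unordered pair gives one sum; this covers all a ≠ a'):
  -4 + -2 = -6
  -4 + -1 = -5
  -4 + 1 = -3
  -4 + 9 = 5
  -4 + 10 = 6
  -2 + -1 = -3
  -2 + 1 = -1
  -2 + 9 = 7
  -2 + 10 = 8
  -1 + 1 = 0
  -1 + 9 = 8
  -1 + 10 = 9
  1 + 9 = 10
  1 + 10 = 11
  9 + 10 = 19
Collected distinct sums: {-6, -5, -3, -1, 0, 5, 6, 7, 8, 9, 10, 11, 19}
|A +̂ A| = 13
(Reference bound: |A +̂ A| ≥ 2|A| - 3 for |A| ≥ 2, with |A| = 6 giving ≥ 9.)

|A +̂ A| = 13


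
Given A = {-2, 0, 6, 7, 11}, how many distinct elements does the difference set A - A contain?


A - A = {a - a' : a, a' ∈ A}; |A| = 5.
Bounds: 2|A|-1 ≤ |A - A| ≤ |A|² - |A| + 1, i.e. 9 ≤ |A - A| ≤ 21.
Note: 0 ∈ A - A always (from a - a). The set is symmetric: if d ∈ A - A then -d ∈ A - A.
Enumerate nonzero differences d = a - a' with a > a' (then include -d):
Positive differences: {1, 2, 4, 5, 6, 7, 8, 9, 11, 13}
Full difference set: {0} ∪ (positive diffs) ∪ (negative diffs).
|A - A| = 1 + 2·10 = 21 (matches direct enumeration: 21).

|A - A| = 21


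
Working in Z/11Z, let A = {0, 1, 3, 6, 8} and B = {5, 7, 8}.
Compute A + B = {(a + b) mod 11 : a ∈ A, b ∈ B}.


Work in Z/11Z: reduce every sum a + b modulo 11.
Enumerate all 15 pairs:
a = 0: 0+5=5, 0+7=7, 0+8=8
a = 1: 1+5=6, 1+7=8, 1+8=9
a = 3: 3+5=8, 3+7=10, 3+8=0
a = 6: 6+5=0, 6+7=2, 6+8=3
a = 8: 8+5=2, 8+7=4, 8+8=5
Distinct residues collected: {0, 2, 3, 4, 5, 6, 7, 8, 9, 10}
|A + B| = 10 (out of 11 total residues).

A + B = {0, 2, 3, 4, 5, 6, 7, 8, 9, 10}


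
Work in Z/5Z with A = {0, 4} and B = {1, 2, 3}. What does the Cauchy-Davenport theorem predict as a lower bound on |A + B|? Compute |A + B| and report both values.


Cauchy-Davenport: |A + B| ≥ min(p, |A| + |B| - 1) for A, B nonempty in Z/pZ.
|A| = 2, |B| = 3, p = 5.
CD lower bound = min(5, 2 + 3 - 1) = min(5, 4) = 4.
Compute A + B mod 5 directly:
a = 0: 0+1=1, 0+2=2, 0+3=3
a = 4: 4+1=0, 4+2=1, 4+3=2
A + B = {0, 1, 2, 3}, so |A + B| = 4.
Verify: 4 ≥ 4? Yes ✓.

CD lower bound = 4, actual |A + B| = 4.


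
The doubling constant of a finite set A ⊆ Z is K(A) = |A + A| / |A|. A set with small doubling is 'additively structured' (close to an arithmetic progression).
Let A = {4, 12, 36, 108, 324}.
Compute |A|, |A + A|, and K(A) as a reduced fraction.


|A| = 5.
Compute A + A by enumerating all 25 pairs.
A + A = {8, 16, 24, 40, 48, 72, 112, 120, 144, 216, 328, 336, 360, 432, 648}, so |A + A| = 15.
K = |A + A| / |A| = 15/5 = 3/1 ≈ 3.0000.
Reference: AP of size 5 gives K = 9/5 ≈ 1.8000; a fully generic set of size 5 gives K ≈ 3.0000.

|A| = 5, |A + A| = 15, K = 15/5 = 3/1.


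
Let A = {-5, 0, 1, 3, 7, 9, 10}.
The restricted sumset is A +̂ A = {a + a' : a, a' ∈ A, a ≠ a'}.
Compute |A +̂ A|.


Restricted sumset: A +̂ A = {a + a' : a ∈ A, a' ∈ A, a ≠ a'}.
Equivalently, take A + A and drop any sum 2a that is achievable ONLY as a + a for a ∈ A (i.e. sums representable only with equal summands).
Enumerate pairs (a, a') with a < a' (symmetric, so each unordered pair gives one sum; this covers all a ≠ a'):
  -5 + 0 = -5
  -5 + 1 = -4
  -5 + 3 = -2
  -5 + 7 = 2
  -5 + 9 = 4
  -5 + 10 = 5
  0 + 1 = 1
  0 + 3 = 3
  0 + 7 = 7
  0 + 9 = 9
  0 + 10 = 10
  1 + 3 = 4
  1 + 7 = 8
  1 + 9 = 10
  1 + 10 = 11
  3 + 7 = 10
  3 + 9 = 12
  3 + 10 = 13
  7 + 9 = 16
  7 + 10 = 17
  9 + 10 = 19
Collected distinct sums: {-5, -4, -2, 1, 2, 3, 4, 5, 7, 8, 9, 10, 11, 12, 13, 16, 17, 19}
|A +̂ A| = 18
(Reference bound: |A +̂ A| ≥ 2|A| - 3 for |A| ≥ 2, with |A| = 7 giving ≥ 11.)

|A +̂ A| = 18


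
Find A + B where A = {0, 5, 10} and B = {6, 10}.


A + B = {a + b : a ∈ A, b ∈ B}.
Enumerate all |A|·|B| = 3·2 = 6 pairs (a, b) and collect distinct sums.
a = 0: 0+6=6, 0+10=10
a = 5: 5+6=11, 5+10=15
a = 10: 10+6=16, 10+10=20
Collecting distinct sums: A + B = {6, 10, 11, 15, 16, 20}
|A + B| = 6

A + B = {6, 10, 11, 15, 16, 20}


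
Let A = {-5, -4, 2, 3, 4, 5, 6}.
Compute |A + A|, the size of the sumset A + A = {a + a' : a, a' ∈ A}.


A + A = {a + a' : a, a' ∈ A}; |A| = 7.
General bounds: 2|A| - 1 ≤ |A + A| ≤ |A|(|A|+1)/2, i.e. 13 ≤ |A + A| ≤ 28.
Lower bound 2|A|-1 is attained iff A is an arithmetic progression.
Enumerate sums a + a' for a ≤ a' (symmetric, so this suffices):
a = -5: -5+-5=-10, -5+-4=-9, -5+2=-3, -5+3=-2, -5+4=-1, -5+5=0, -5+6=1
a = -4: -4+-4=-8, -4+2=-2, -4+3=-1, -4+4=0, -4+5=1, -4+6=2
a = 2: 2+2=4, 2+3=5, 2+4=6, 2+5=7, 2+6=8
a = 3: 3+3=6, 3+4=7, 3+5=8, 3+6=9
a = 4: 4+4=8, 4+5=9, 4+6=10
a = 5: 5+5=10, 5+6=11
a = 6: 6+6=12
Distinct sums: {-10, -9, -8, -3, -2, -1, 0, 1, 2, 4, 5, 6, 7, 8, 9, 10, 11, 12}
|A + A| = 18

|A + A| = 18


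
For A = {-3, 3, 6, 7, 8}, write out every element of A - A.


A - A = {a - a' : a, a' ∈ A}.
Compute a - a' for each ordered pair (a, a'):
a = -3: -3--3=0, -3-3=-6, -3-6=-9, -3-7=-10, -3-8=-11
a = 3: 3--3=6, 3-3=0, 3-6=-3, 3-7=-4, 3-8=-5
a = 6: 6--3=9, 6-3=3, 6-6=0, 6-7=-1, 6-8=-2
a = 7: 7--3=10, 7-3=4, 7-6=1, 7-7=0, 7-8=-1
a = 8: 8--3=11, 8-3=5, 8-6=2, 8-7=1, 8-8=0
Collecting distinct values (and noting 0 appears from a-a):
A - A = {-11, -10, -9, -6, -5, -4, -3, -2, -1, 0, 1, 2, 3, 4, 5, 6, 9, 10, 11}
|A - A| = 19

A - A = {-11, -10, -9, -6, -5, -4, -3, -2, -1, 0, 1, 2, 3, 4, 5, 6, 9, 10, 11}


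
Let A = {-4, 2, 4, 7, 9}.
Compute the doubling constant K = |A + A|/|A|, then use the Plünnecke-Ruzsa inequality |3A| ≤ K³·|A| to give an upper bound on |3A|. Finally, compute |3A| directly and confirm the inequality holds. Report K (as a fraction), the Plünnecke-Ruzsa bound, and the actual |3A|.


|A| = 5.
Step 1: Compute A + A by enumerating all 25 pairs.
A + A = {-8, -2, 0, 3, 4, 5, 6, 8, 9, 11, 13, 14, 16, 18}, so |A + A| = 14.
Step 2: Doubling constant K = |A + A|/|A| = 14/5 = 14/5 ≈ 2.8000.
Step 3: Plünnecke-Ruzsa gives |3A| ≤ K³·|A| = (2.8000)³ · 5 ≈ 109.7600.
Step 4: Compute 3A = A + A + A directly by enumerating all triples (a,b,c) ∈ A³; |3A| = 28.
Step 5: Check 28 ≤ 109.7600? Yes ✓.

K = 14/5, Plünnecke-Ruzsa bound K³|A| ≈ 109.7600, |3A| = 28, inequality holds.


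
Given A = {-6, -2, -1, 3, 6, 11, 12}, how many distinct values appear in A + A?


A + A = {a + a' : a, a' ∈ A}; |A| = 7.
General bounds: 2|A| - 1 ≤ |A + A| ≤ |A|(|A|+1)/2, i.e. 13 ≤ |A + A| ≤ 28.
Lower bound 2|A|-1 is attained iff A is an arithmetic progression.
Enumerate sums a + a' for a ≤ a' (symmetric, so this suffices):
a = -6: -6+-6=-12, -6+-2=-8, -6+-1=-7, -6+3=-3, -6+6=0, -6+11=5, -6+12=6
a = -2: -2+-2=-4, -2+-1=-3, -2+3=1, -2+6=4, -2+11=9, -2+12=10
a = -1: -1+-1=-2, -1+3=2, -1+6=5, -1+11=10, -1+12=11
a = 3: 3+3=6, 3+6=9, 3+11=14, 3+12=15
a = 6: 6+6=12, 6+11=17, 6+12=18
a = 11: 11+11=22, 11+12=23
a = 12: 12+12=24
Distinct sums: {-12, -8, -7, -4, -3, -2, 0, 1, 2, 4, 5, 6, 9, 10, 11, 12, 14, 15, 17, 18, 22, 23, 24}
|A + A| = 23

|A + A| = 23


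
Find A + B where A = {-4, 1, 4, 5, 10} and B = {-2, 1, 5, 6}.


A + B = {a + b : a ∈ A, b ∈ B}.
Enumerate all |A|·|B| = 5·4 = 20 pairs (a, b) and collect distinct sums.
a = -4: -4+-2=-6, -4+1=-3, -4+5=1, -4+6=2
a = 1: 1+-2=-1, 1+1=2, 1+5=6, 1+6=7
a = 4: 4+-2=2, 4+1=5, 4+5=9, 4+6=10
a = 5: 5+-2=3, 5+1=6, 5+5=10, 5+6=11
a = 10: 10+-2=8, 10+1=11, 10+5=15, 10+6=16
Collecting distinct sums: A + B = {-6, -3, -1, 1, 2, 3, 5, 6, 7, 8, 9, 10, 11, 15, 16}
|A + B| = 15

A + B = {-6, -3, -1, 1, 2, 3, 5, 6, 7, 8, 9, 10, 11, 15, 16}


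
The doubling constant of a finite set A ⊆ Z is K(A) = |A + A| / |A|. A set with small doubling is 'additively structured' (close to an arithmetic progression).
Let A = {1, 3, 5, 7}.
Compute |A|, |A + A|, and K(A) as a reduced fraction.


|A| = 4.
Compute A + A by enumerating all 16 pairs.
A + A = {2, 4, 6, 8, 10, 12, 14}, so |A + A| = 7.
K = |A + A| / |A| = 7/4 (already in lowest terms) ≈ 1.7500.
Reference: AP of size 4 gives K = 7/4 ≈ 1.7500; a fully generic set of size 4 gives K ≈ 2.5000.

|A| = 4, |A + A| = 7, K = 7/4.


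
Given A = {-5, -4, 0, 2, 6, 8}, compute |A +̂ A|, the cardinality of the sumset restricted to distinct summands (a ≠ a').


Restricted sumset: A +̂ A = {a + a' : a ∈ A, a' ∈ A, a ≠ a'}.
Equivalently, take A + A and drop any sum 2a that is achievable ONLY as a + a for a ∈ A (i.e. sums representable only with equal summands).
Enumerate pairs (a, a') with a < a' (symmetric, so each unordered pair gives one sum; this covers all a ≠ a'):
  -5 + -4 = -9
  -5 + 0 = -5
  -5 + 2 = -3
  -5 + 6 = 1
  -5 + 8 = 3
  -4 + 0 = -4
  -4 + 2 = -2
  -4 + 6 = 2
  -4 + 8 = 4
  0 + 2 = 2
  0 + 6 = 6
  0 + 8 = 8
  2 + 6 = 8
  2 + 8 = 10
  6 + 8 = 14
Collected distinct sums: {-9, -5, -4, -3, -2, 1, 2, 3, 4, 6, 8, 10, 14}
|A +̂ A| = 13
(Reference bound: |A +̂ A| ≥ 2|A| - 3 for |A| ≥ 2, with |A| = 6 giving ≥ 9.)

|A +̂ A| = 13


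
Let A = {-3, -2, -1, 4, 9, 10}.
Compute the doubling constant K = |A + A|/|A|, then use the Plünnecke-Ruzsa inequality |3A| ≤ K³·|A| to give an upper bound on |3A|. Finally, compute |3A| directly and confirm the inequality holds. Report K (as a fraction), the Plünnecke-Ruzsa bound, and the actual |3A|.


|A| = 6.
Step 1: Compute A + A by enumerating all 36 pairs.
A + A = {-6, -5, -4, -3, -2, 1, 2, 3, 6, 7, 8, 9, 13, 14, 18, 19, 20}, so |A + A| = 17.
Step 2: Doubling constant K = |A + A|/|A| = 17/6 = 17/6 ≈ 2.8333.
Step 3: Plünnecke-Ruzsa gives |3A| ≤ K³·|A| = (2.8333)³ · 6 ≈ 136.4722.
Step 4: Compute 3A = A + A + A directly by enumerating all triples (a,b,c) ∈ A³; |3A| = 34.
Step 5: Check 34 ≤ 136.4722? Yes ✓.

K = 17/6, Plünnecke-Ruzsa bound K³|A| ≈ 136.4722, |3A| = 34, inequality holds.


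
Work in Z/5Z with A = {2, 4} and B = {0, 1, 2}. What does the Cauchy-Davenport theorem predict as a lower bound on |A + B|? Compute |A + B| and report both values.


Cauchy-Davenport: |A + B| ≥ min(p, |A| + |B| - 1) for A, B nonempty in Z/pZ.
|A| = 2, |B| = 3, p = 5.
CD lower bound = min(5, 2 + 3 - 1) = min(5, 4) = 4.
Compute A + B mod 5 directly:
a = 2: 2+0=2, 2+1=3, 2+2=4
a = 4: 4+0=4, 4+1=0, 4+2=1
A + B = {0, 1, 2, 3, 4}, so |A + B| = 5.
Verify: 5 ≥ 4? Yes ✓.

CD lower bound = 4, actual |A + B| = 5.


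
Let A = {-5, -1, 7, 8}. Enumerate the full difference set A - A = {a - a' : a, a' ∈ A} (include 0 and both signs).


A - A = {a - a' : a, a' ∈ A}.
Compute a - a' for each ordered pair (a, a'):
a = -5: -5--5=0, -5--1=-4, -5-7=-12, -5-8=-13
a = -1: -1--5=4, -1--1=0, -1-7=-8, -1-8=-9
a = 7: 7--5=12, 7--1=8, 7-7=0, 7-8=-1
a = 8: 8--5=13, 8--1=9, 8-7=1, 8-8=0
Collecting distinct values (and noting 0 appears from a-a):
A - A = {-13, -12, -9, -8, -4, -1, 0, 1, 4, 8, 9, 12, 13}
|A - A| = 13

A - A = {-13, -12, -9, -8, -4, -1, 0, 1, 4, 8, 9, 12, 13}


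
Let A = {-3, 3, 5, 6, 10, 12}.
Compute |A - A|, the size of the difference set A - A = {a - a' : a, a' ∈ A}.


A - A = {a - a' : a, a' ∈ A}; |A| = 6.
Bounds: 2|A|-1 ≤ |A - A| ≤ |A|² - |A| + 1, i.e. 11 ≤ |A - A| ≤ 31.
Note: 0 ∈ A - A always (from a - a). The set is symmetric: if d ∈ A - A then -d ∈ A - A.
Enumerate nonzero differences d = a - a' with a > a' (then include -d):
Positive differences: {1, 2, 3, 4, 5, 6, 7, 8, 9, 13, 15}
Full difference set: {0} ∪ (positive diffs) ∪ (negative diffs).
|A - A| = 1 + 2·11 = 23 (matches direct enumeration: 23).

|A - A| = 23


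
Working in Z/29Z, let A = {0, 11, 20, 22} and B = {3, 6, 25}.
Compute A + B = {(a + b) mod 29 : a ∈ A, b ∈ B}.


Work in Z/29Z: reduce every sum a + b modulo 29.
Enumerate all 12 pairs:
a = 0: 0+3=3, 0+6=6, 0+25=25
a = 11: 11+3=14, 11+6=17, 11+25=7
a = 20: 20+3=23, 20+6=26, 20+25=16
a = 22: 22+3=25, 22+6=28, 22+25=18
Distinct residues collected: {3, 6, 7, 14, 16, 17, 18, 23, 25, 26, 28}
|A + B| = 11 (out of 29 total residues).

A + B = {3, 6, 7, 14, 16, 17, 18, 23, 25, 26, 28}


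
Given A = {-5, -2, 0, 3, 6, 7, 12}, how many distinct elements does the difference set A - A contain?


A - A = {a - a' : a, a' ∈ A}; |A| = 7.
Bounds: 2|A|-1 ≤ |A - A| ≤ |A|² - |A| + 1, i.e. 13 ≤ |A - A| ≤ 43.
Note: 0 ∈ A - A always (from a - a). The set is symmetric: if d ∈ A - A then -d ∈ A - A.
Enumerate nonzero differences d = a - a' with a > a' (then include -d):
Positive differences: {1, 2, 3, 4, 5, 6, 7, 8, 9, 11, 12, 14, 17}
Full difference set: {0} ∪ (positive diffs) ∪ (negative diffs).
|A - A| = 1 + 2·13 = 27 (matches direct enumeration: 27).

|A - A| = 27
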